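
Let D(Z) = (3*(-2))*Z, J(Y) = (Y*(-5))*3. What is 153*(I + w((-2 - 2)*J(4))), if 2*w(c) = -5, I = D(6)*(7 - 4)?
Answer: -33813/2 ≈ -16907.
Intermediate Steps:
J(Y) = -15*Y (J(Y) = -5*Y*3 = -15*Y)
D(Z) = -6*Z
I = -108 (I = (-6*6)*(7 - 4) = -36*3 = -108)
w(c) = -5/2 (w(c) = (½)*(-5) = -5/2)
153*(I + w((-2 - 2)*J(4))) = 153*(-108 - 5/2) = 153*(-221/2) = -33813/2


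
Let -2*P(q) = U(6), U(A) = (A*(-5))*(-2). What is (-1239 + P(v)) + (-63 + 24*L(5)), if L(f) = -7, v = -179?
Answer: -1500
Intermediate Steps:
U(A) = 10*A (U(A) = -5*A*(-2) = 10*A)
P(q) = -30 (P(q) = -5*6 = -½*60 = -30)
(-1239 + P(v)) + (-63 + 24*L(5)) = (-1239 - 30) + (-63 + 24*(-7)) = -1269 + (-63 - 168) = -1269 - 231 = -1500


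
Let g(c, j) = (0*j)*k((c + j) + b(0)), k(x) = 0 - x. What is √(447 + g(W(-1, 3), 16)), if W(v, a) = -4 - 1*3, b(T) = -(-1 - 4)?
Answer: √447 ≈ 21.142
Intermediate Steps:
b(T) = 5 (b(T) = -1*(-5) = 5)
W(v, a) = -7 (W(v, a) = -4 - 3 = -7)
k(x) = -x
g(c, j) = 0 (g(c, j) = (0*j)*(-((c + j) + 5)) = 0*(-(5 + c + j)) = 0*(-5 - c - j) = 0)
√(447 + g(W(-1, 3), 16)) = √(447 + 0) = √447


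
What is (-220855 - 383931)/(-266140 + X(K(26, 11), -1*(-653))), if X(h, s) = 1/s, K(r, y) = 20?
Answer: 394925258/173789419 ≈ 2.2724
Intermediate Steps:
(-220855 - 383931)/(-266140 + X(K(26, 11), -1*(-653))) = (-220855 - 383931)/(-266140 + 1/(-1*(-653))) = -604786/(-266140 + 1/653) = -604786/(-173789419/653) = -604786*(-653/173789419) = 394925258/173789419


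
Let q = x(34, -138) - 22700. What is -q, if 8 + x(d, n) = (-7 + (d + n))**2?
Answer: 10387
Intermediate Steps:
x(d, n) = -8 + (-7 + d + n)**2 (x(d, n) = -8 + (-7 + (d + n))**2 = -8 + (-7 + d + n)**2)
q = -10387 (q = (-8 + (-7 + 34 - 138)**2) - 22700 = (-8 + (-111)**2) - 22700 = (-8 + 12321) - 22700 = 12313 - 22700 = -10387)
-q = -1*(-10387) = 10387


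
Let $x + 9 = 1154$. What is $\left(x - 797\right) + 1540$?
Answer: $1888$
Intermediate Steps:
$x = 1145$ ($x = -9 + 1154 = 1145$)
$\left(x - 797\right) + 1540 = \left(1145 - 797\right) + 1540 = 348 + 1540 = 1888$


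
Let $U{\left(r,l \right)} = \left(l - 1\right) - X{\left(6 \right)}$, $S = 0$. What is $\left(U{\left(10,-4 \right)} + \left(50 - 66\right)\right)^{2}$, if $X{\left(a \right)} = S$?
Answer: $441$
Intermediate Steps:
$X{\left(a \right)} = 0$
$U{\left(r,l \right)} = -1 + l$ ($U{\left(r,l \right)} = \left(l - 1\right) - 0 = \left(-1 + l\right) + 0 = -1 + l$)
$\left(U{\left(10,-4 \right)} + \left(50 - 66\right)\right)^{2} = \left(\left(-1 - 4\right) + \left(50 - 66\right)\right)^{2} = \left(-5 + \left(50 - 66\right)\right)^{2} = \left(-5 - 16\right)^{2} = \left(-21\right)^{2} = 441$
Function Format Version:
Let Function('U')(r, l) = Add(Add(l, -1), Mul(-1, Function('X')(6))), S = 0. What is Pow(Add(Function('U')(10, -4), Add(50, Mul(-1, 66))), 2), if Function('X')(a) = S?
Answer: 441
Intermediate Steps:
Function('X')(a) = 0
Function('U')(r, l) = Add(-1, l) (Function('U')(r, l) = Add(Add(l, -1), Mul(-1, 0)) = Add(Add(-1, l), 0) = Add(-1, l))
Pow(Add(Function('U')(10, -4), Add(50, Mul(-1, 66))), 2) = Pow(Add(Add(-1, -4), Add(50, Mul(-1, 66))), 2) = Pow(Add(-5, Add(50, -66)), 2) = Pow(Add(-5, -16), 2) = Pow(-21, 2) = 441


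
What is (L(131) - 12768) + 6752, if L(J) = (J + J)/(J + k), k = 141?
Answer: -818045/136 ≈ -6015.0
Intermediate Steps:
L(J) = 2*J/(141 + J) (L(J) = (J + J)/(J + 141) = (2*J)/(141 + J) = 2*J/(141 + J))
(L(131) - 12768) + 6752 = (2*131/(141 + 131) - 12768) + 6752 = (2*131/272 - 12768) + 6752 = (2*131*(1/272) - 12768) + 6752 = (131/136 - 12768) + 6752 = -1736317/136 + 6752 = -818045/136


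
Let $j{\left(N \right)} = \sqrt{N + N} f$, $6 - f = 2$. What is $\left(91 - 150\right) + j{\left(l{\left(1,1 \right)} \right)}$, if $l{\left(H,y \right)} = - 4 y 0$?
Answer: $-59$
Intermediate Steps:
$l{\left(H,y \right)} = 0$
$f = 4$ ($f = 6 - 2 = 4$)
$j{\left(N \right)} = 4 \sqrt{2} \sqrt{N}$ ($j{\left(N \right)} = \sqrt{N + N} 4 = \sqrt{2 N} 4 = \sqrt{2} \sqrt{N} 4 = 4 \sqrt{2} \sqrt{N}$)
$\left(91 - 150\right) + j{\left(l{\left(1,1 \right)} \right)} = \left(91 - 150\right) + 4 \sqrt{2} \sqrt{0} = \left(91 - 150\right) + 4 \sqrt{2} \cdot 0 = -59 + 0 = -59$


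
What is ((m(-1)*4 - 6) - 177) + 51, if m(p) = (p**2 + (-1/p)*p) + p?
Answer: -136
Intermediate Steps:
m(p) = -1 + p + p**2 (m(p) = (p**2 - 1) + p = (-1 + p**2) + p = -1 + p + p**2)
((m(-1)*4 - 6) - 177) + 51 = (((-1 - 1 + (-1)**2)*4 - 6) - 177) + 51 = (((-1 - 1 + 1)*4 - 6) - 177) + 51 = ((-1*4 - 6) - 177) + 51 = ((-4 - 6) - 177) + 51 = (-10 - 177) + 51 = -187 + 51 = -136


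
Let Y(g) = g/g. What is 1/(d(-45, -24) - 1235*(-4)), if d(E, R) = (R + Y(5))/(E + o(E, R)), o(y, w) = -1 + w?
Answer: 70/345823 ≈ 0.00020242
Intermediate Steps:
Y(g) = 1
d(E, R) = (1 + R)/(-1 + E + R) (d(E, R) = (R + 1)/(E + (-1 + R)) = (1 + R)/(-1 + E + R))
1/(d(-45, -24) - 1235*(-4)) = 1/((1 - 24)/(-1 - 45 - 24) - 1235*(-4)) = 1/(-23/(-70) + 4940) = 1/(-1/70*(-23) + 4940) = 1/(23/70 + 4940) = 1/(345823/70) = 70/345823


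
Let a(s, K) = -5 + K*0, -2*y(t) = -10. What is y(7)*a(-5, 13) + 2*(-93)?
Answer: -211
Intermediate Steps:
y(t) = 5 (y(t) = -½*(-10) = 5)
a(s, K) = -5 (a(s, K) = -5 + 0 = -5)
y(7)*a(-5, 13) + 2*(-93) = 5*(-5) + 2*(-93) = -25 - 186 = -211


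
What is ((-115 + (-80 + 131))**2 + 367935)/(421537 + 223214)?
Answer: 372031/644751 ≈ 0.57701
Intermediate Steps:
((-115 + (-80 + 131))**2 + 367935)/(421537 + 223214) = ((-115 + 51)**2 + 367935)/644751 = ((-64)**2 + 367935)*(1/644751) = (4096 + 367935)*(1/644751) = 372031*(1/644751) = 372031/644751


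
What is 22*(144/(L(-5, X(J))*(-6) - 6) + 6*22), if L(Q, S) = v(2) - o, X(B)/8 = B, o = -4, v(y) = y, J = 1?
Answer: 19800/7 ≈ 2828.6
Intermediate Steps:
X(B) = 8*B
L(Q, S) = 6 (L(Q, S) = 2 - 1*(-4) = 2 + 4 = 6)
22*(144/(L(-5, X(J))*(-6) - 6) + 6*22) = 22*(144/(6*(-6) - 6) + 6*22) = 22*(144/(-36 - 6) + 132) = 22*(144/(-42) + 132) = 22*(144*(-1/42) + 132) = 22*(-24/7 + 132) = 22*(900/7) = 19800/7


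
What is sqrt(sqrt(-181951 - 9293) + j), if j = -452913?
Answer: sqrt(-452913 + 2*I*sqrt(47811)) ≈ 0.325 + 672.99*I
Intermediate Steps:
sqrt(sqrt(-181951 - 9293) + j) = sqrt(sqrt(-181951 - 9293) - 452913) = sqrt(sqrt(-191244) - 452913) = sqrt(2*I*sqrt(47811) - 452913) = sqrt(-452913 + 2*I*sqrt(47811))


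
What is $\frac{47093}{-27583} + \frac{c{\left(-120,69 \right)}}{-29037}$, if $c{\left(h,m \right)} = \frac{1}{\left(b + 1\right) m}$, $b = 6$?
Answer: $- \frac{660473277586}{386848016793} \approx -1.7073$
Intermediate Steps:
$c{\left(h,m \right)} = \frac{1}{7 m}$ ($c{\left(h,m \right)} = \frac{1}{\left(6 + 1\right) m} = \frac{1}{7 m}$)
$\frac{47093}{-27583} + \frac{c{\left(-120,69 \right)}}{-29037} = \frac{47093}{-27583} + \frac{\frac{1}{7} \cdot \frac{1}{69}}{-29037} = 47093 \left(- \frac{1}{27583}\right) + \frac{1}{7} \cdot \frac{1}{69} \left(- \frac{1}{29037}\right) = - \frac{47093}{27583} + \frac{1}{483} \left(- \frac{1}{29037}\right) = - \frac{47093}{27583} - \frac{1}{14024871} = - \frac{660473277586}{386848016793}$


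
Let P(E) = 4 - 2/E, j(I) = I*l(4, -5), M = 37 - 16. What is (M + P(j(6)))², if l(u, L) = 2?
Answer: 22201/36 ≈ 616.69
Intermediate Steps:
M = 21
j(I) = 2*I (j(I) = I*2 = 2*I)
P(E) = 4 - 2/E
(M + P(j(6)))² = (21 + (4 - 2/(2*6)))² = (21 + (4 - 2/12))² = (21 + (4 - 2*1/12))² = (21 + (4 - ⅙))² = (21 + 23/6)² = (149/6)² = 22201/36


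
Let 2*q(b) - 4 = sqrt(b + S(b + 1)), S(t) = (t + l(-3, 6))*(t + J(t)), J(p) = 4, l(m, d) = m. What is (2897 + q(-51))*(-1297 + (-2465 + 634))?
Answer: -9068072 - 1564*sqrt(2387) ≈ -9.1445e+6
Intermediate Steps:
S(t) = (-3 + t)*(4 + t) (S(t) = (t - 3)*(t + 4) = (-3 + t)*(4 + t))
q(b) = 2 + sqrt(-11 + (1 + b)**2 + 2*b)/2 (q(b) = 2 + sqrt(b + (-12 + (b + 1) + (b + 1)**2))/2 = 2 + sqrt(b + (-12 + (1 + b) + (1 + b)**2))/2 = 2 + sqrt(b + (-11 + b + (1 + b)**2))/2 = 2 + sqrt(-11 + (1 + b)**2 + 2*b)/2)
(2897 + q(-51))*(-1297 + (-2465 + 634)) = (2897 + (2 + sqrt(-10 + (-51)**2 + 4*(-51))/2))*(-1297 + (-2465 + 634)) = (2897 + (2 + sqrt(-10 + 2601 - 204)/2))*(-1297 - 1831) = (2897 + (2 + sqrt(2387)/2))*(-3128) = (2899 + sqrt(2387)/2)*(-3128) = -9068072 - 1564*sqrt(2387)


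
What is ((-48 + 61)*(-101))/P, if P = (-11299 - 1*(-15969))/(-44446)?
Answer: 29178799/2335 ≈ 12496.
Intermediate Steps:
P = -2335/22223 (P = (-11299 + 15969)*(-1/44446) = 4670*(-1/44446) = -2335/22223 ≈ -0.10507)
((-48 + 61)*(-101))/P = ((-48 + 61)*(-101))/(-2335/22223) = (13*(-101))*(-22223/2335) = -1313*(-22223/2335) = 29178799/2335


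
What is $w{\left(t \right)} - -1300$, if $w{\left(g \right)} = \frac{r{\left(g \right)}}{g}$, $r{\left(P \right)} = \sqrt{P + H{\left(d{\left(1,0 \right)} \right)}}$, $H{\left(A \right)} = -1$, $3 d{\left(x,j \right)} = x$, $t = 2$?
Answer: $\frac{2601}{2} \approx 1300.5$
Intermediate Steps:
$d{\left(x,j \right)} = \frac{x}{3}$
$r{\left(P \right)} = \sqrt{-1 + P}$ ($r{\left(P \right)} = \sqrt{P - 1} = \sqrt{-1 + P}$)
$w{\left(g \right)} = \frac{\sqrt{-1 + g}}{g}$
$w{\left(t \right)} - -1300 = \frac{\sqrt{-1 + 2}}{2} - -1300 = \frac{\sqrt{1}}{2} + 1300 = \frac{1}{2} \cdot 1 + 1300 = \frac{1}{2} + 1300 = \frac{2601}{2}$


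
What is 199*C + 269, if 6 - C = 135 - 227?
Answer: 19771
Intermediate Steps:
C = 98 (C = 6 - (135 - 227) = 6 - 1*(-92) = 6 + 92 = 98)
199*C + 269 = 199*98 + 269 = 19502 + 269 = 19771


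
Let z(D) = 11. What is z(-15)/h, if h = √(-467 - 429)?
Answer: -11*I*√14/112 ≈ -0.36748*I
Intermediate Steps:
h = 8*I*√14 (h = √(-896) = 8*I*√14 ≈ 29.933*I)
z(-15)/h = 11/((8*I*√14)) = 11*(-I*√14/112) = -11*I*√14/112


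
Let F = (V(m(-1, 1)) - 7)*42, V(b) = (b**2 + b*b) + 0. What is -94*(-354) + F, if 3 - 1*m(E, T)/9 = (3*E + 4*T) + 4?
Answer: 60198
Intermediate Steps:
m(E, T) = -9 - 36*T - 27*E (m(E, T) = 27 - 9*((3*E + 4*T) + 4) = 27 - 9*(4 + 3*E + 4*T) = 27 + (-36 - 36*T - 27*E) = -9 - 36*T - 27*E)
V(b) = 2*b**2 (V(b) = (b**2 + b**2) + 0 = 2*b**2 + 0 = 2*b**2)
F = 26922 (F = (2*(-9 - 36*1 - 27*(-1))**2 - 7)*42 = (2*(-9 - 36 + 27)**2 - 7)*42 = (2*(-18)**2 - 7)*42 = (2*324 - 7)*42 = (648 - 7)*42 = 641*42 = 26922)
-94*(-354) + F = -94*(-354) + 26922 = 33276 + 26922 = 60198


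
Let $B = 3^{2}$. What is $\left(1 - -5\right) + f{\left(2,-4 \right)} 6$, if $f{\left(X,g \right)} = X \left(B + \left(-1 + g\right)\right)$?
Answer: $54$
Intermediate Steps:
$B = 9$
$f{\left(X,g \right)} = X \left(8 + g\right)$ ($f{\left(X,g \right)} = X \left(9 + \left(-1 + g\right)\right) = X \left(8 + g\right)$)
$\left(1 - -5\right) + f{\left(2,-4 \right)} 6 = \left(1 - -5\right) + 2 \left(8 - 4\right) 6 = \left(1 + 5\right) + 2 \cdot 4 \cdot 6 = 6 + 8 \cdot 6 = 6 + 48 = 54$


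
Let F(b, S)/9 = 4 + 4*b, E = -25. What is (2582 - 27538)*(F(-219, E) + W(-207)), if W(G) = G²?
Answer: -873484956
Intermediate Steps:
F(b, S) = 36 + 36*b (F(b, S) = 9*(4 + 4*b) = 36 + 36*b)
(2582 - 27538)*(F(-219, E) + W(-207)) = (2582 - 27538)*((36 + 36*(-219)) + (-207)²) = -24956*((36 - 7884) + 42849) = -24956*(-7848 + 42849) = -24956*35001 = -873484956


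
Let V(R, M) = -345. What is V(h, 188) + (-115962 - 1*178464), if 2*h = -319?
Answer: -294771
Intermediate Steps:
h = -319/2 (h = (1/2)*(-319) = -319/2 ≈ -159.50)
V(h, 188) + (-115962 - 1*178464) = -345 + (-115962 - 1*178464) = -345 + (-115962 - 178464) = -345 - 294426 = -294771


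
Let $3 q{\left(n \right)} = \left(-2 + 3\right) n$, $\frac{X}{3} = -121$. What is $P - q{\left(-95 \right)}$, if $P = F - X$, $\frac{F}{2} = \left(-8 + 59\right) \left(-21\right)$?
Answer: $- \frac{5242}{3} \approx -1747.3$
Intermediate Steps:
$X = -363$ ($X = 3 \left(-121\right) = -363$)
$q{\left(n \right)} = \frac{n}{3}$ ($q{\left(n \right)} = \frac{\left(-2 + 3\right) n}{3} = \frac{1 n}{3} = \frac{n}{3}$)
$F = -2142$ ($F = 2 \left(-8 + 59\right) \left(-21\right) = 2 \cdot 51 \left(-21\right) = 2 \left(-1071\right) = -2142$)
$P = -1779$ ($P = -2142 - -363 = -2142 + 363 = -1779$)
$P - q{\left(-95 \right)} = -1779 - \frac{1}{3} \left(-95\right) = -1779 - - \frac{95}{3} = -1779 + \frac{95}{3} = - \frac{5242}{3}$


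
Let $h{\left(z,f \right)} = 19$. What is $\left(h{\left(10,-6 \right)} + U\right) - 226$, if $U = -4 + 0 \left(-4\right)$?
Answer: $-211$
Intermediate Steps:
$U = -4$ ($U = -4 + 0 = -4$)
$\left(h{\left(10,-6 \right)} + U\right) - 226 = \left(19 - 4\right) - 226 = 15 - 226 = -211$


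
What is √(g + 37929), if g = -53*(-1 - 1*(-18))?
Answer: 2*√9257 ≈ 192.43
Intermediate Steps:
g = -901 (g = -53*(-1 + 18) = -53*17 = -901)
√(g + 37929) = √(-901 + 37929) = √37028 = 2*√9257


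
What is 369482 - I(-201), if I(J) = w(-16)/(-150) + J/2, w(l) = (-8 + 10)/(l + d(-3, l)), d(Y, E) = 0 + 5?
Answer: 609811123/1650 ≈ 3.6958e+5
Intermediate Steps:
d(Y, E) = 5
w(l) = 2/(5 + l) (w(l) = (-8 + 10)/(l + 5) = 2/(5 + l))
I(J) = 1/825 + J/2 (I(J) = (2/(5 - 16))/(-150) + J/2 = (2/(-11))*(-1/150) + J*(1/2) = (2*(-1/11))*(-1/150) + J/2 = -2/11*(-1/150) + J/2 = 1/825 + J/2)
369482 - I(-201) = 369482 - (1/825 + (1/2)*(-201)) = 369482 - (1/825 - 201/2) = 369482 - 1*(-165823/1650) = 369482 + 165823/1650 = 609811123/1650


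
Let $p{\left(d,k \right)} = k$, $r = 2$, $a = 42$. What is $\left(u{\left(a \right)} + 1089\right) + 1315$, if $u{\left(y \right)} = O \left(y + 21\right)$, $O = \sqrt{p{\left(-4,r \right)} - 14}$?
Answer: $2404 + 126 i \sqrt{3} \approx 2404.0 + 218.24 i$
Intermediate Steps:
$O = 2 i \sqrt{3}$ ($O = \sqrt{2 - 14} = \sqrt{-12} = 2 i \sqrt{3} \approx 3.4641 i$)
$u{\left(y \right)} = 2 i \sqrt{3} \left(21 + y\right)$ ($u{\left(y \right)} = 2 i \sqrt{3} \left(y + 21\right) = 2 i \sqrt{3} \left(21 + y\right)$)
$\left(u{\left(a \right)} + 1089\right) + 1315 = \left(2 i \sqrt{3} \left(21 + 42\right) + 1089\right) + 1315 = \left(2 i \sqrt{3} \cdot 63 + 1089\right) + 1315 = \left(126 i \sqrt{3} + 1089\right) + 1315 = \left(1089 + 126 i \sqrt{3}\right) + 1315 = 2404 + 126 i \sqrt{3}$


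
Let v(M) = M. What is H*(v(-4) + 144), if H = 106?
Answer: 14840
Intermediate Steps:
H*(v(-4) + 144) = 106*(-4 + 144) = 106*140 = 14840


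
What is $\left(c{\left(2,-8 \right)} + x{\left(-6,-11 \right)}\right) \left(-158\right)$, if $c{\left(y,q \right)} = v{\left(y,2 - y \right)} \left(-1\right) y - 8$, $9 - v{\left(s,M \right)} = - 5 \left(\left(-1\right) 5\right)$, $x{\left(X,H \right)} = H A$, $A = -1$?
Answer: $-5530$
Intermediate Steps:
$x{\left(X,H \right)} = - H$ ($x{\left(X,H \right)} = H \left(-1\right) = - H$)
$v{\left(s,M \right)} = -16$ ($v{\left(s,M \right)} = 9 - - 5 \left(\left(-1\right) 5\right) = 9 - \left(-5\right) \left(-5\right) = 9 - 25 = -16$)
$c{\left(y,q \right)} = -8 + 16 y$ ($c{\left(y,q \right)} = \left(-16\right) \left(-1\right) y - 8 = 16 y - 8 = -8 + 16 y$)
$\left(c{\left(2,-8 \right)} + x{\left(-6,-11 \right)}\right) \left(-158\right) = \left(\left(-8 + 16 \cdot 2\right) - -11\right) \left(-158\right) = \left(\left(-8 + 32\right) + 11\right) \left(-158\right) = \left(24 + 11\right) \left(-158\right) = 35 \left(-158\right) = -5530$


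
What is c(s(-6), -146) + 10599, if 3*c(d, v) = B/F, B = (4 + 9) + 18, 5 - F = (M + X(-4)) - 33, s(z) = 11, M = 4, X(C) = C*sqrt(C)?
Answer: 19396697/1830 - 62*I/915 ≈ 10599.0 - 0.06776*I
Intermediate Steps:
X(C) = C**(3/2)
F = 34 + 8*I (F = 5 - ((4 + (-4)**(3/2)) - 33) = 5 - ((4 - 8*I) - 33) = 5 - (-29 - 8*I) = 5 + (29 + 8*I) = 34 + 8*I ≈ 34.0 + 8.0*I)
B = 31 (B = 13 + 18 = 31)
c(d, v) = 31*(34 - 8*I)/3660 (c(d, v) = (31/(34 + 8*I))/3 = (31*((34 - 8*I)/1220))/3 = (31*(34 - 8*I)/1220)/3 = 31*(34 - 8*I)/3660)
c(s(-6), -146) + 10599 = (527/1830 - 62*I/915) + 10599 = 19396697/1830 - 62*I/915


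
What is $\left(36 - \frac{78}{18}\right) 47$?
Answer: $\frac{4465}{3} \approx 1488.3$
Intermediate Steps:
$\left(36 - \frac{78}{18}\right) 47 = \left(36 - \frac{13}{3}\right) 47 = \frac{95}{3} \cdot 47 = \frac{4465}{3}$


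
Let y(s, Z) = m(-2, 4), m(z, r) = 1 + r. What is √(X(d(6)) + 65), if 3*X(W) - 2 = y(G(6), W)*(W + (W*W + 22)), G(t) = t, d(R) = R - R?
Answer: √921/3 ≈ 10.116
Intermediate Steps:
d(R) = 0
y(s, Z) = 5 (y(s, Z) = 1 + 4 = 5)
X(W) = 112/3 + 5*W/3 + 5*W²/3 (X(W) = ⅔ + (5*(W + (W*W + 22)))/3 = ⅔ + (5*(W + (W² + 22)))/3 = ⅔ + (5*(W + (22 + W²)))/3 = ⅔ + (5*(22 + W + W²))/3 = ⅔ + (110 + 5*W + 5*W²)/3 = ⅔ + (110/3 + 5*W/3 + 5*W²/3) = 112/3 + 5*W/3 + 5*W²/3)
√(X(d(6)) + 65) = √((112/3 + (5/3)*0 + (5/3)*0²) + 65) = √((112/3 + 0 + (5/3)*0) + 65) = √((112/3 + 0 + 0) + 65) = √(112/3 + 65) = √(307/3) = √921/3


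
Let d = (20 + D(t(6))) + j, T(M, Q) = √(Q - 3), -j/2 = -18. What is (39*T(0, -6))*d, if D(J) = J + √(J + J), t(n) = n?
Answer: 234*I*(31 + √3) ≈ 7659.3*I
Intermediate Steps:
j = 36 (j = -2*(-18) = 36)
D(J) = J + √2*√J (D(J) = J + √(2*J) = J + √2*√J)
T(M, Q) = √(-3 + Q)
d = 62 + 2*√3 (d = (20 + (6 + √2*√6)) + 36 = (20 + (6 + 2*√3)) + 36 = (26 + 2*√3) + 36 = 62 + 2*√3 ≈ 65.464)
(39*T(0, -6))*d = (39*√(-3 - 6))*(62 + 2*√3) = (39*√(-9))*(62 + 2*√3) = (39*(3*I))*(62 + 2*√3) = (117*I)*(62 + 2*√3) = 117*I*(62 + 2*√3)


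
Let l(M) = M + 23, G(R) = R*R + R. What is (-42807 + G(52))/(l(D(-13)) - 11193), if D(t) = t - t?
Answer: 40051/11170 ≈ 3.5856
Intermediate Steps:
G(R) = R + R² (G(R) = R² + R = R + R²)
D(t) = 0
l(M) = 23 + M
(-42807 + G(52))/(l(D(-13)) - 11193) = (-42807 + 52*(1 + 52))/((23 + 0) - 11193) = (-42807 + 52*53)/(23 - 11193) = (-42807 + 2756)/(-11170) = -40051*(-1/11170) = 40051/11170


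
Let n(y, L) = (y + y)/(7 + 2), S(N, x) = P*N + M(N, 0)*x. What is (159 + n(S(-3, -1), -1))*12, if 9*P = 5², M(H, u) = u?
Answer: 16972/9 ≈ 1885.8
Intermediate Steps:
P = 25/9 (P = (⅑)*5² = (⅑)*25 = 25/9 ≈ 2.7778)
S(N, x) = 25*N/9 (S(N, x) = 25*N/9 + 0*x = 25*N/9 + 0 = 25*N/9)
n(y, L) = 2*y/9 (n(y, L) = (2*y)/9 = (2*y)*(⅑) = 2*y/9)
(159 + n(S(-3, -1), -1))*12 = (159 + 2*((25/9)*(-3))/9)*12 = (159 + (2/9)*(-25/3))*12 = (159 - 50/27)*12 = (4243/27)*12 = 16972/9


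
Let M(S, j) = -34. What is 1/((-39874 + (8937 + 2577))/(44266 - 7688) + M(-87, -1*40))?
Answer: -18289/636006 ≈ -0.028756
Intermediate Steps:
1/((-39874 + (8937 + 2577))/(44266 - 7688) + M(-87, -1*40)) = 1/((-39874 + (8937 + 2577))/(44266 - 7688) - 34) = 1/((-39874 + 11514)/36578 - 34) = 1/(-28360*1/36578 - 34) = 1/(-14180/18289 - 34) = 1/(-636006/18289) = -18289/636006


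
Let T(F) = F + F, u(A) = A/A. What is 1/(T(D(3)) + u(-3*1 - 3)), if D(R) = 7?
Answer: 1/15 ≈ 0.066667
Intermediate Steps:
u(A) = 1
T(F) = 2*F
1/(T(D(3)) + u(-3*1 - 3)) = 1/(2*7 + 1) = 1/(14 + 1) = 1/15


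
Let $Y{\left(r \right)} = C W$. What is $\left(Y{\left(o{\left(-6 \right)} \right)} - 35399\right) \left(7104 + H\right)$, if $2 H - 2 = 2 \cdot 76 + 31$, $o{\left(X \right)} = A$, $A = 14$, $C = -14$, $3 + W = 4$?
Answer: $- \frac{509699309}{2} \approx -2.5485 \cdot 10^{8}$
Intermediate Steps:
$W = 1$ ($W = -3 + 4 = 1$)
$o{\left(X \right)} = 14$
$H = \frac{185}{2}$ ($H = 1 + \frac{2 \cdot 76 + 31}{2} = 1 + \frac{152 + 31}{2} = 1 + \frac{1}{2} \cdot 183 = 1 + \frac{183}{2} = \frac{185}{2} \approx 92.5$)
$Y{\left(r \right)} = -14$ ($Y{\left(r \right)} = \left(-14\right) 1 = -14$)
$\left(Y{\left(o{\left(-6 \right)} \right)} - 35399\right) \left(7104 + H\right) = \left(-14 - 35399\right) \left(7104 + \frac{185}{2}\right) = \left(-14 - 35399\right) \frac{14393}{2} = \left(-35413\right) \frac{14393}{2} = - \frac{509699309}{2}$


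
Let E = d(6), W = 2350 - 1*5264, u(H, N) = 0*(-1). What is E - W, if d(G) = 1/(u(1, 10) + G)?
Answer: 17485/6 ≈ 2914.2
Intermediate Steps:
u(H, N) = 0
W = -2914 (W = 2350 - 5264 = -2914)
d(G) = 1/G (d(G) = 1/(0 + G) = 1/G)
E = 1/6 ≈ 0.16667
E - W = 1/6 - 1*(-2914) = 1/6 + 2914 = 17485/6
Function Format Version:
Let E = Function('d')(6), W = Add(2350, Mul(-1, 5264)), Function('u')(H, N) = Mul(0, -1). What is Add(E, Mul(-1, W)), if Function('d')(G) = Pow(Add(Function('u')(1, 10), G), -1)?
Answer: Rational(17485, 6) ≈ 2914.2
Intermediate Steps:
Function('u')(H, N) = 0
W = -2914 (W = Add(2350, -5264) = -2914)
Function('d')(G) = Pow(G, -1) (Function('d')(G) = Pow(Add(0, G), -1) = Pow(G, -1))
E = Rational(1, 6) (E = Pow(6, -1) = Rational(1, 6) ≈ 0.16667)
Add(E, Mul(-1, W)) = Add(Rational(1, 6), Mul(-1, -2914)) = Add(Rational(1, 6), 2914) = Rational(17485, 6)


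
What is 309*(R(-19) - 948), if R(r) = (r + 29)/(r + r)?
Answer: -5567253/19 ≈ -2.9301e+5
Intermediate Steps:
R(r) = (29 + r)/(2*r) (R(r) = (29 + r)/((2*r)) = (29 + r)*(1/(2*r)) = (29 + r)/(2*r))
309*(R(-19) - 948) = 309*((½)*(29 - 19)/(-19) - 948) = 309*((½)*(-1/19)*10 - 948) = 309*(-5/19 - 948) = 309*(-18017/19) = -5567253/19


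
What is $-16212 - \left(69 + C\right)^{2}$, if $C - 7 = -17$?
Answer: $-19693$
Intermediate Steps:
$C = -10$ ($C = 7 - 17 = -10$)
$-16212 - \left(69 + C\right)^{2} = -16212 - \left(69 - 10\right)^{2} = -16212 - 59^{2} = -16212 - 3481 = -19693$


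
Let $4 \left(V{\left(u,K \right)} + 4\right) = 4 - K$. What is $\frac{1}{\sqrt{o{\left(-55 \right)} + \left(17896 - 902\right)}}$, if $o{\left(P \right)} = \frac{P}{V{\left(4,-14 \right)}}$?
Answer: $\frac{\sqrt{469}}{2814} \approx 0.007696$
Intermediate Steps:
$V{\left(u,K \right)} = -3 - \frac{K}{4}$ ($V{\left(u,K \right)} = -4 + \frac{4 - K}{4} = -4 - \left(-1 + \frac{K}{4}\right) = -3 - \frac{K}{4}$)
$o{\left(P \right)} = 2 P$ ($o{\left(P \right)} = \frac{P}{-3 - - \frac{7}{2}} = \frac{P}{-3 + \frac{7}{2}} = P \frac{1}{\frac{1}{2}} = P 2 = 2 P$)
$\frac{1}{\sqrt{o{\left(-55 \right)} + \left(17896 - 902\right)}} = \frac{1}{\sqrt{2 \left(-55\right) + \left(17896 - 902\right)}} = \frac{1}{\sqrt{-110 + \left(17896 - 902\right)}} = \frac{1}{\sqrt{-110 + 16994}} = \frac{1}{\sqrt{16884}} = \frac{1}{6 \sqrt{469}} = \frac{\sqrt{469}}{2814}$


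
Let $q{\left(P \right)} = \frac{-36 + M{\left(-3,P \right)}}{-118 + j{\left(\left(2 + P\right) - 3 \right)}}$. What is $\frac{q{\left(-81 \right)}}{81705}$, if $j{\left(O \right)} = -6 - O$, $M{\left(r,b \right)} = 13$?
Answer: $\frac{23}{3431610} \approx 6.7024 \cdot 10^{-6}$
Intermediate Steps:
$q{\left(P \right)} = - \frac{23}{-123 - P}$ ($q{\left(P \right)} = \frac{-36 + 13}{-118 - \left(5 + P\right)} = - \frac{23}{-118 - \left(5 + P\right)} = - \frac{23}{-123 - P}$)
$\frac{q{\left(-81 \right)}}{81705} = \frac{23 \frac{1}{123 - 81}}{81705} = \frac{23}{42} \cdot \frac{1}{81705} = \frac{23}{3431610}$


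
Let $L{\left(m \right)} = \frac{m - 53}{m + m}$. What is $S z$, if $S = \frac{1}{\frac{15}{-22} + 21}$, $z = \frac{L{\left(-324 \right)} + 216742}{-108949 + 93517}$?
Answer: $- \frac{1544941123}{2234985696} \approx -0.69125$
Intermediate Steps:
$L{\left(m \right)} = \frac{-53 + m}{2 m}$
$z = - \frac{140449193}{9999936}$ ($z = \frac{\frac{-53 - 324}{2 \left(-324\right)} + 216742}{-108949 + 93517} = \frac{\frac{1}{2} \left(- \frac{1}{324}\right) \left(-377\right) + 216742}{-15432} = \left(\frac{377}{648} + 216742\right) \left(- \frac{1}{15432}\right) = \frac{140449193}{648} \left(- \frac{1}{15432}\right) = - \frac{140449193}{9999936} \approx -14.045$)
$S = \frac{22}{447}$ ($S = \frac{1}{15 \left(- \frac{1}{22}\right) + 21} = \frac{1}{- \frac{15}{22} + 21} = \frac{1}{\frac{447}{22}} = \frac{22}{447} \approx 0.049217$)
$S z = \frac{22}{447} \left(- \frac{140449193}{9999936}\right) = - \frac{1544941123}{2234985696}$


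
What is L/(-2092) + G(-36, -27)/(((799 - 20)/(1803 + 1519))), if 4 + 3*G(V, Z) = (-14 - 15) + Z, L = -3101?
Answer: -136576801/1629668 ≈ -83.807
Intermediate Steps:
G(V, Z) = -11 + Z/3 (G(V, Z) = -4/3 + ((-14 - 15) + Z)/3 = -4/3 + (-29 + Z)/3 = -4/3 + (-29/3 + Z/3) = -11 + Z/3)
L/(-2092) + G(-36, -27)/(((799 - 20)/(1803 + 1519))) = -3101/(-2092) + (-11 + (⅓)*(-27))/(((799 - 20)/(1803 + 1519))) = -3101*(-1/2092) + (-11 - 9)/((779/3322)) = 3101/2092 - 20/(779*(1/3322)) = 3101/2092 - 20/779/3322 = 3101/2092 - 20*3322/779 = 3101/2092 - 66440/779 = -136576801/1629668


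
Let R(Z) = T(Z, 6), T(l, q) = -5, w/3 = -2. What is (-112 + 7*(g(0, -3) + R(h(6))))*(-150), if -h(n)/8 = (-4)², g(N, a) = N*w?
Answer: 22050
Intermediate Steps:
w = -6 (w = 3*(-2) = -6)
g(N, a) = -6*N (g(N, a) = N*(-6) = -6*N)
h(n) = -128 (h(n) = -8*(-4)² = -8*16 = -128)
R(Z) = -5
(-112 + 7*(g(0, -3) + R(h(6))))*(-150) = (-112 + 7*(-6*0 - 5))*(-150) = (-112 + 7*(0 - 5))*(-150) = (-112 + 7*(-5))*(-150) = (-112 - 35)*(-150) = -147*(-150) = 22050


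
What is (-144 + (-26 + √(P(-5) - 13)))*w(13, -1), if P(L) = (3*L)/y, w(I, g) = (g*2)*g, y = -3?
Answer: -340 + 4*I*√2 ≈ -340.0 + 5.6569*I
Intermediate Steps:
w(I, g) = 2*g² (w(I, g) = (2*g)*g = 2*g²)
P(L) = -L (P(L) = (3*L)/(-3) = (3*L)*(-⅓) = -L)
(-144 + (-26 + √(P(-5) - 13)))*w(13, -1) = (-144 + (-26 + √(-1*(-5) - 13)))*(2*(-1)²) = (-144 + (-26 + √(5 - 13)))*(2*1) = (-144 + (-26 + √(-8)))*2 = (-144 + (-26 + 2*I*√2))*2 = (-170 + 2*I*√2)*2 = -340 + 4*I*√2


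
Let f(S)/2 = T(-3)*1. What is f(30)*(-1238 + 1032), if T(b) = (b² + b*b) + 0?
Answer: -7416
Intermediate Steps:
T(b) = 2*b² (T(b) = (b² + b²) + 0 = 2*b² + 0 = 2*b²)
f(S) = 36 (f(S) = 2*((2*(-3)²)*1) = 2*((2*9)*1) = 2*(18*1) = 2*18 = 36)
f(30)*(-1238 + 1032) = 36*(-1238 + 1032) = 36*(-206) = -7416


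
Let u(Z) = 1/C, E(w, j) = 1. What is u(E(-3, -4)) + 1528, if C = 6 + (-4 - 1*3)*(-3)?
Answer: 41257/27 ≈ 1528.0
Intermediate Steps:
C = 27 (C = 6 + (-4 - 3)*(-3) = 6 - 7*(-3) = 6 + 21 = 27)
u(Z) = 1/27
u(E(-3, -4)) + 1528 = 1/27 + 1528 = 41257/27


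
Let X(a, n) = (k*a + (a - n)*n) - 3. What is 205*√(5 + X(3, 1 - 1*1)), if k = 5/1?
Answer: 205*√17 ≈ 845.24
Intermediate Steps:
k = 5 (k = 5*1 = 5)
X(a, n) = -3 + 5*a + n*(a - n) (X(a, n) = (5*a + (a - n)*n) - 3 = (5*a + n*(a - n)) - 3 = -3 + 5*a + n*(a - n))
205*√(5 + X(3, 1 - 1*1)) = 205*√(5 + (-3 - (1 - 1*1)² + 5*3 + 3*(1 - 1*1))) = 205*√(5 + (-3 - (1 - 1)² + 15 + 3*(1 - 1))) = 205*√(5 + (-3 - 1*0² + 15 + 3*0)) = 205*√(5 + (-3 - 1*0 + 15 + 0)) = 205*√(5 + (-3 + 0 + 15 + 0)) = 205*√(5 + 12) = 205*√17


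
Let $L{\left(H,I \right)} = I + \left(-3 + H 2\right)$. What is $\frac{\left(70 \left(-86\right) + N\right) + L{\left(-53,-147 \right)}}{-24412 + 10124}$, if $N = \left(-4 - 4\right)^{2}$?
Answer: $\frac{1553}{3572} \approx 0.43477$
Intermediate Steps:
$L{\left(H,I \right)} = -3 + I + 2 H$ ($L{\left(H,I \right)} = I + \left(-3 + 2 H\right) = -3 + I + 2 H$)
$N = 64$ ($N = \left(-8\right)^{2} = 64$)
$\frac{\left(70 \left(-86\right) + N\right) + L{\left(-53,-147 \right)}}{-24412 + 10124} = \frac{\left(70 \left(-86\right) + 64\right) - 256}{-24412 + 10124} = \frac{\left(-6020 + 64\right) - 256}{-14288} = \left(-5956 - 256\right) \left(- \frac{1}{14288}\right) = \left(-6212\right) \left(- \frac{1}{14288}\right) = \frac{1553}{3572}$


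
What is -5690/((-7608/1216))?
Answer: 864880/951 ≈ 909.44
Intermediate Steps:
-5690/((-7608/1216)) = -5690/((-7608*1/1216)) = -5690/(-951/152) = -5690*(-152/951) = 864880/951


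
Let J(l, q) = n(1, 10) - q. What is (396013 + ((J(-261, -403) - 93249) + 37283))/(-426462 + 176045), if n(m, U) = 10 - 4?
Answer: -340456/250417 ≈ -1.3596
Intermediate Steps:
n(m, U) = 6
J(l, q) = 6 - q
(396013 + ((J(-261, -403) - 93249) + 37283))/(-426462 + 176045) = (396013 + (((6 - 1*(-403)) - 93249) + 37283))/(-426462 + 176045) = (396013 + (((6 + 403) - 93249) + 37283))/(-250417) = (396013 + ((409 - 93249) + 37283))*(-1/250417) = (396013 + (-92840 + 37283))*(-1/250417) = (396013 - 55557)*(-1/250417) = 340456*(-1/250417) = -340456/250417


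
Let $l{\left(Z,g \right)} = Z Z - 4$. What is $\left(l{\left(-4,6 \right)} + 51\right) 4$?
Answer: $252$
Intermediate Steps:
$l{\left(Z,g \right)} = -4 + Z^{2}$ ($l{\left(Z,g \right)} = Z^{2} - 4 = -4 + Z^{2}$)
$\left(l{\left(-4,6 \right)} + 51\right) 4 = \left(\left(-4 + \left(-4\right)^{2}\right) + 51\right) 4 = \left(\left(-4 + 16\right) + 51\right) 4 = \left(12 + 51\right) 4 = 63 \cdot 4 = 252$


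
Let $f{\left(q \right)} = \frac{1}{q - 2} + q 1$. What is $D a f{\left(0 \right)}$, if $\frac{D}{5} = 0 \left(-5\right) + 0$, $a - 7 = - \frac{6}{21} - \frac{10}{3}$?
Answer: $0$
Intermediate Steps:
$a = \frac{71}{21}$ ($a = 7 - \left(\frac{2}{7} + \frac{10}{3}\right) = 7 - \frac{76}{21} = \frac{71}{21} \approx 3.381$)
$D = 0$ ($D = 5 \left(0 \left(-5\right) + 0\right) = 5 \left(0 + 0\right) = 5 \cdot 0 = 0$)
$f{\left(q \right)} = q + \frac{1}{-2 + q}$ ($f{\left(q \right)} = \frac{1}{-2 + q} + q = q + \frac{1}{-2 + q}$)
$D a f{\left(0 \right)} = 0 \cdot \frac{71}{21} \frac{1 + 0^{2} - 0}{-2 + 0} = 0 \frac{1 + 0 + 0}{-2} = 0 \left(\left(- \frac{1}{2}\right) 1\right) = 0 \left(- \frac{1}{2}\right) = 0$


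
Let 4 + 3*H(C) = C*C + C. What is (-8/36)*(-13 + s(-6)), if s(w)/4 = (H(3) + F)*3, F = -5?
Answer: 82/9 ≈ 9.1111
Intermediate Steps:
H(C) = -4/3 + C/3 + C²/3 (H(C) = -4/3 + (C*C + C)/3 = -4/3 + (C² + C)/3 = -4/3 + (C + C²)/3 = -4/3 + (C/3 + C²/3) = -4/3 + C/3 + C²/3)
s(w) = -28 (s(w) = 4*(((-4/3 + (⅓)*3 + (⅓)*3²) - 5)*3) = 4*(((-4/3 + 1 + (⅓)*9) - 5)*3) = 4*(((-4/3 + 1 + 3) - 5)*3) = 4*((8/3 - 5)*3) = 4*(-7/3*3) = 4*(-7) = -28)
(-8/36)*(-13 + s(-6)) = (-8/36)*(-13 - 28) = -8*1/36*(-41) = -2/9*(-41) = 82/9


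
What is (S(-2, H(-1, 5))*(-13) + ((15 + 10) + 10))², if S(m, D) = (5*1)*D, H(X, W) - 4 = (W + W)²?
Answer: 45225625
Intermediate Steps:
H(X, W) = 4 + 4*W² (H(X, W) = 4 + (W + W)² = 4 + (2*W)² = 4 + 4*W²)
S(m, D) = 5*D
(S(-2, H(-1, 5))*(-13) + ((15 + 10) + 10))² = ((5*(4 + 4*5²))*(-13) + ((15 + 10) + 10))² = ((5*(4 + 4*25))*(-13) + (25 + 10))² = ((5*(4 + 100))*(-13) + 35)² = ((5*104)*(-13) + 35)² = (520*(-13) + 35)² = (-6760 + 35)² = (-6725)² = 45225625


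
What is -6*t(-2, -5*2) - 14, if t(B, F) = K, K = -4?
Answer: 10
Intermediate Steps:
t(B, F) = -4
-6*t(-2, -5*2) - 14 = -6*(-4) - 14 = 24 - 14 = 10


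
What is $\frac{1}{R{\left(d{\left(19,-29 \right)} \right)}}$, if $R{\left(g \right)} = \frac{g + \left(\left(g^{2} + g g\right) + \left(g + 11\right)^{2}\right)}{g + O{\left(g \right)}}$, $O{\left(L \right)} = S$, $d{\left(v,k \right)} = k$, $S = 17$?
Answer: $- \frac{4}{659} \approx -0.0060698$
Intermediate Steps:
$O{\left(L \right)} = 17$
$R{\left(g \right)} = \frac{g + \left(11 + g\right)^{2} + 2 g^{2}}{17 + g}$ ($R{\left(g \right)} = \frac{g + \left(\left(g^{2} + g g\right) + \left(g + 11\right)^{2}\right)}{g + 17} = \frac{g + \left(\left(g^{2} + g^{2}\right) + \left(11 + g\right)^{2}\right)}{17 + g} = \frac{g + \left(2 g^{2} + \left(11 + g\right)^{2}\right)}{17 + g} = \frac{g + \left(\left(11 + g\right)^{2} + 2 g^{2}\right)}{17 + g} = \frac{g + \left(11 + g\right)^{2} + 2 g^{2}}{17 + g}$)
$\frac{1}{R{\left(d{\left(19,-29 \right)} \right)}} = \frac{1}{\frac{1}{17 - 29} \left(121 + 3 \left(-29\right)^{2} + 23 \left(-29\right)\right)} = \frac{1}{\frac{1}{-12} \left(121 + 3 \cdot 841 - 667\right)} = \frac{1}{\left(- \frac{1}{12}\right) \left(121 + 2523 - 667\right)} = \frac{1}{\left(- \frac{1}{12}\right) 1977} = \frac{1}{- \frac{659}{4}} = - \frac{4}{659}$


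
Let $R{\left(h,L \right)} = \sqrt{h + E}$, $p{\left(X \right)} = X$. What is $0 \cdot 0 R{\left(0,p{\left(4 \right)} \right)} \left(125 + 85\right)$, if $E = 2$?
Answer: $0$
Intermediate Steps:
$R{\left(h,L \right)} = \sqrt{2 + h}$ ($R{\left(h,L \right)} = \sqrt{h + 2} = \sqrt{2 + h}$)
$0 \cdot 0 R{\left(0,p{\left(4 \right)} \right)} \left(125 + 85\right) = 0 \cdot 0 \sqrt{2 + 0} \left(125 + 85\right) = 0 \sqrt{2} \cdot 210 = 0 \cdot 210 = 0$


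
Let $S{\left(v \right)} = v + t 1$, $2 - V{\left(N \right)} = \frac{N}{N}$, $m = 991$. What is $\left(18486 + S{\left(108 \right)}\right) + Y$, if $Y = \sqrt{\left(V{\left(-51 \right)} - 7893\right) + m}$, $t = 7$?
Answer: $18601 + i \sqrt{6901} \approx 18601.0 + 83.072 i$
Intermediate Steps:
$V{\left(N \right)} = 1$ ($V{\left(N \right)} = 2 - \frac{N}{N} = 2 - 1 = 1$)
$Y = i \sqrt{6901}$ ($Y = \sqrt{\left(1 - 7893\right) + 991} = \sqrt{-7892 + 991} = \sqrt{-6901} = i \sqrt{6901} \approx 83.072 i$)
$S{\left(v \right)} = 7 + v$ ($S{\left(v \right)} = v + 7 \cdot 1 = v + 7 = 7 + v$)
$\left(18486 + S{\left(108 \right)}\right) + Y = \left(18486 + \left(7 + 108\right)\right) + i \sqrt{6901} = \left(18486 + 115\right) + i \sqrt{6901} = 18601 + i \sqrt{6901}$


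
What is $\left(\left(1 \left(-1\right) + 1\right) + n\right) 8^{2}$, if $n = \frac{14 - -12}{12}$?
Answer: $\frac{416}{3} \approx 138.67$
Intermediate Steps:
$n = \frac{13}{6}$ ($n = \left(14 + 12\right) \frac{1}{12} = 26 \cdot \frac{1}{12} = \frac{13}{6} \approx 2.1667$)
$\left(\left(1 \left(-1\right) + 1\right) + n\right) 8^{2} = \left(\left(1 \left(-1\right) + 1\right) + \frac{13}{6}\right) 8^{2} = \left(\left(-1 + 1\right) + \frac{13}{6}\right) 64 = \left(0 + \frac{13}{6}\right) 64 = \frac{13}{6} \cdot 64 = \frac{416}{3}$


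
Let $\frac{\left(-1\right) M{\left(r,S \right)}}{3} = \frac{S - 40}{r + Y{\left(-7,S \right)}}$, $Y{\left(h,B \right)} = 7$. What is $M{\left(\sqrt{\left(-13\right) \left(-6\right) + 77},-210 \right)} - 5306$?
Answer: $- \frac{283843}{53} + \frac{375 \sqrt{155}}{53} \approx -5267.4$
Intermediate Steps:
$M{\left(r,S \right)} = - \frac{3 \left(-40 + S\right)}{7 + r}$ ($M{\left(r,S \right)} = - 3 \frac{S - 40}{r + 7} = - 3 \frac{-40 + S}{7 + r} = - \frac{3 \left(-40 + S\right)}{7 + r}$)
$M{\left(\sqrt{\left(-13\right) \left(-6\right) + 77},-210 \right)} - 5306 = \frac{3 \left(40 - -210\right)}{7 + \sqrt{\left(-13\right) \left(-6\right) + 77}} - 5306 = \frac{3 \left(40 + 210\right)}{7 + \sqrt{78 + 77}} - 5306 = 3 \frac{1}{7 + \sqrt{155}} \cdot 250 - 5306 = \frac{750}{7 + \sqrt{155}} - 5306 = -5306 + \frac{750}{7 + \sqrt{155}}$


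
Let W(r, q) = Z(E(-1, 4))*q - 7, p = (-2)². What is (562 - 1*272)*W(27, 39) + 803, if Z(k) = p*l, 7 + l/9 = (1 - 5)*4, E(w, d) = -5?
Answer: -9365907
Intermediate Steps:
l = -207 (l = -63 + 9*((1 - 5)*4) = -63 + 9*(-4*4) = -63 + 9*(-16) = -63 - 144 = -207)
p = 4
Z(k) = -828 (Z(k) = 4*(-207) = -828)
W(r, q) = -7 - 828*q (W(r, q) = -828*q - 7 = -7 - 828*q)
(562 - 1*272)*W(27, 39) + 803 = (562 - 1*272)*(-7 - 828*39) + 803 = (562 - 272)*(-7 - 32292) + 803 = 290*(-32299) + 803 = -9366710 + 803 = -9365907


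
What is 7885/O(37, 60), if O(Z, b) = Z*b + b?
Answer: 83/24 ≈ 3.4583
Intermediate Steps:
O(Z, b) = b + Z*b
7885/O(37, 60) = 7885/((60*(1 + 37))) = 7885/((60*38)) = 7885/2280 = 7885*(1/2280) = 83/24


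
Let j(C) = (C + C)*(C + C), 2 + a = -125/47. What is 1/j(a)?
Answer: 2209/191844 ≈ 0.011515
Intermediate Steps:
a = -219/47 (a = -2 - 125/47 = -219/47 ≈ -4.6596)
j(C) = 4*C² (j(C) = (2*C)*(2*C) = 4*C²)
1/j(a) = 1/(4*(-219/47)²) = 1/(4*(47961/2209)) = 1/(191844/2209) = 2209/191844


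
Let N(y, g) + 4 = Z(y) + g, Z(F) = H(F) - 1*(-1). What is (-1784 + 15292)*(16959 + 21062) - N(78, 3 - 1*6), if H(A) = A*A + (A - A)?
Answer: 513581590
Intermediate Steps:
H(A) = A**2 (H(A) = A**2 + 0 = A**2)
Z(F) = 1 + F**2 (Z(F) = F**2 - 1*(-1) = F**2 + 1 = 1 + F**2)
N(y, g) = -3 + g + y**2 (N(y, g) = -4 + ((1 + y**2) + g) = -4 + (1 + g + y**2) = -3 + g + y**2)
(-1784 + 15292)*(16959 + 21062) - N(78, 3 - 1*6) = (-1784 + 15292)*(16959 + 21062) - (-3 + (3 - 1*6) + 78**2) = 13508*38021 - (-3 + (3 - 6) + 6084) = 513587668 - (-3 - 3 + 6084) = 513587668 - 1*6078 = 513587668 - 6078 = 513581590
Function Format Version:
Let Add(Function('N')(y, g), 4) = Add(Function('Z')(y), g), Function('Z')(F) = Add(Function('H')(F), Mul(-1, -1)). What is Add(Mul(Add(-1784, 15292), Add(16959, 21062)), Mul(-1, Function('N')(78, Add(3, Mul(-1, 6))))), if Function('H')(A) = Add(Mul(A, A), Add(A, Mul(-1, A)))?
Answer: 513581590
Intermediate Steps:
Function('H')(A) = Pow(A, 2) (Function('H')(A) = Add(Pow(A, 2), 0) = Pow(A, 2))
Function('Z')(F) = Add(1, Pow(F, 2)) (Function('Z')(F) = Add(Pow(F, 2), Mul(-1, -1)) = Add(Pow(F, 2), 1) = Add(1, Pow(F, 2)))
Function('N')(y, g) = Add(-3, g, Pow(y, 2)) (Function('N')(y, g) = Add(-4, Add(Add(1, Pow(y, 2)), g)) = Add(-4, Add(1, g, Pow(y, 2))) = Add(-3, g, Pow(y, 2)))
Add(Mul(Add(-1784, 15292), Add(16959, 21062)), Mul(-1, Function('N')(78, Add(3, Mul(-1, 6))))) = Add(Mul(Add(-1784, 15292), Add(16959, 21062)), Mul(-1, Add(-3, Add(3, Mul(-1, 6)), Pow(78, 2)))) = Add(Mul(13508, 38021), Mul(-1, Add(-3, Add(3, -6), 6084))) = Add(513587668, Mul(-1, Add(-3, -3, 6084))) = Add(513587668, Mul(-1, 6078)) = Add(513587668, -6078) = 513581590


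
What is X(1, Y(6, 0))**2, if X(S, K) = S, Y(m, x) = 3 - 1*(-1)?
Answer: 1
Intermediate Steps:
Y(m, x) = 4 (Y(m, x) = 3 + 1 = 4)
X(1, Y(6, 0))**2 = 1**2 = 1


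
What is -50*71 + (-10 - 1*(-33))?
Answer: -3527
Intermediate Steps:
-50*71 + (-10 - 1*(-33)) = -3550 + (-10 + 33) = -3550 + 23 = -3527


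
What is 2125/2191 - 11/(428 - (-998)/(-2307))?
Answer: 291499249/308742574 ≈ 0.94415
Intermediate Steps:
2125/2191 - 11/(428 - (-998)/(-2307)) = 2125*(1/2191) - 11/(428 - (-998)*(-1)/2307) = 2125/2191 - 11/(428 - 1*998/2307) = 2125/2191 - 11/(428 - 998/2307) = 2125/2191 - 11/986398/2307 = 2125/2191 - 11*2307/986398 = 2125/2191 - 25377/986398 = 291499249/308742574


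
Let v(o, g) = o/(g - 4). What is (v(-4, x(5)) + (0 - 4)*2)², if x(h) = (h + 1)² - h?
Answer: 48400/729 ≈ 66.392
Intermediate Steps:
x(h) = (1 + h)² - h
v(o, g) = o/(-4 + g)
(v(-4, x(5)) + (0 - 4)*2)² = (-4/(-4 + ((1 + 5)² - 1*5)) + (0 - 4)*2)² = (-4/(-4 + (6² - 5)) - 4*2)² = (-4/(-4 + (36 - 5)) - 8)² = (-4/(-4 + 31) - 8)² = (-4/27 - 8)² = (-220/27)² = 48400/729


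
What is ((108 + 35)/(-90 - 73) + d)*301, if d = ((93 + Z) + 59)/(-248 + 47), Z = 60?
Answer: -19052999/32763 ≈ -581.54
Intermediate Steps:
d = -212/201 (d = ((93 + 60) + 59)/(-248 + 47) = (153 + 59)/(-201) = 212*(-1/201) = -212/201 ≈ -1.0547)
((108 + 35)/(-90 - 73) + d)*301 = ((108 + 35)/(-90 - 73) - 212/201)*301 = (143/(-163) - 212/201)*301 = (143*(-1/163) - 212/201)*301 = (-143/163 - 212/201)*301 = -63299/32763*301 = -19052999/32763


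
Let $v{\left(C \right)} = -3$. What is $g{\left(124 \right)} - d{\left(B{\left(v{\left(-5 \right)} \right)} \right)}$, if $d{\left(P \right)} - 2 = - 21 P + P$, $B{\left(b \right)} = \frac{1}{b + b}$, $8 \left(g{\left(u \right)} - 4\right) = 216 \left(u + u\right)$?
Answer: $\frac{20084}{3} \approx 6694.7$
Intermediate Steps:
$g{\left(u \right)} = 4 + 54 u$ ($g{\left(u \right)} = 4 + \frac{216 \left(u + u\right)}{8} = 4 + \frac{216 \cdot 2 u}{8} = 4 + \frac{432 u}{8} = 4 + 54 u$)
$B{\left(b \right)} = \frac{1}{2 b}$
$d{\left(P \right)} = 2 - 20 P$ ($d{\left(P \right)} = 2 + \left(- 21 P + P\right) = 2 - 20 P$)
$g{\left(124 \right)} - d{\left(B{\left(v{\left(-5 \right)} \right)} \right)} = \left(4 + 54 \cdot 124\right) - \left(2 - 20 \frac{1}{2 \left(-3\right)}\right) = \left(4 + 6696\right) - \left(2 - 20 \cdot \frac{1}{2} \left(- \frac{1}{3}\right)\right) = 6700 - \left(2 - - \frac{10}{3}\right) = 6700 - \left(2 + \frac{10}{3}\right) = 6700 - \frac{16}{3} = \frac{20084}{3}$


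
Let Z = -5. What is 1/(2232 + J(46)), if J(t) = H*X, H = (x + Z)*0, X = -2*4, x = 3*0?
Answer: 1/2232 ≈ 0.00044803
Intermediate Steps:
x = 0
X = -8
H = 0 (H = (0 - 5)*0 = -5*0 = 0)
J(t) = 0 (J(t) = 0*(-8) = 0)
1/(2232 + J(46)) = 1/(2232 + 0) = 1/2232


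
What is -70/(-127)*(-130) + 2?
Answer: -8846/127 ≈ -69.654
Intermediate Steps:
-70/(-127)*(-130) + 2 = -70*(-1/127)*(-130) + 2 = (70/127)*(-130) + 2 = -9100/127 + 2 = -8846/127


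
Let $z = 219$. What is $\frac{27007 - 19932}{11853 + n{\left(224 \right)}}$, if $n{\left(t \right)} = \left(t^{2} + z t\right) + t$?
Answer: $\frac{7075}{111309} \approx 0.063562$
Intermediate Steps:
$n{\left(t \right)} = t^{2} + 220 t$ ($n{\left(t \right)} = \left(t^{2} + 219 t\right) + t = t^{2} + 220 t$)
$\frac{27007 - 19932}{11853 + n{\left(224 \right)}} = \frac{27007 - 19932}{11853 + 224 \left(220 + 224\right)} = \frac{7075}{11853 + 224 \cdot 444} = \frac{7075}{11853 + 99456} = \frac{7075}{111309}$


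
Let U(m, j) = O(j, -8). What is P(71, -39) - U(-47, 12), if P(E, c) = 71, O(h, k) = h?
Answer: 59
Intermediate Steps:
U(m, j) = j
P(71, -39) - U(-47, 12) = 71 - 1*12 = 71 - 12 = 59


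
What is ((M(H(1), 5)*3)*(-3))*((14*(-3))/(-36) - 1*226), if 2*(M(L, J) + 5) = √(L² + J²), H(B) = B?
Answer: -20235/2 + 4047*√26/4 ≈ -4958.6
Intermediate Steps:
M(L, J) = -5 + √(J² + L²)/2 (M(L, J) = -5 + √(L² + J²)/2 = -5 + √(J² + L²)/2)
((M(H(1), 5)*3)*(-3))*((14*(-3))/(-36) - 1*226) = (((-5 + √(5² + 1²)/2)*3)*(-3))*((14*(-3))/(-36) - 1*226) = (((-5 + √(25 + 1)/2)*3)*(-3))*(-42*(-1/36) - 226) = (((-5 + √26/2)*3)*(-3))*(7/6 - 226) = ((-15 + 3*√26/2)*(-3))*(-1349/6) = (45 - 9*√26/2)*(-1349/6) = -20235/2 + 4047*√26/4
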